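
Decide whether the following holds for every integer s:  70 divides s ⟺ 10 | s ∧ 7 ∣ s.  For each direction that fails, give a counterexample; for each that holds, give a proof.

The biconditional holds.

(⟹) If 70 ∣ s, write s = 70q. Since 70 = 7·10, s = 10·(7q), so 10 ∣ s; and since 70 = 10·7, s = 7·(10q), so 7 ∣ s.

(⟸) Suppose 10 ∣ s and 7 ∣ s. Any common multiple of 10 and 7 is a multiple of their lcm; here gcd(10, 7) = 1, so lcm(10, 7) = 10·7 = 70, so 70 ∣ s.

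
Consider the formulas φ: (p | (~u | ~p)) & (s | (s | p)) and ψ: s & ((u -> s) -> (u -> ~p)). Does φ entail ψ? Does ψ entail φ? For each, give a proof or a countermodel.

(→) This fails. Under s = F, u = F, p = T, the left side is true but the right side is false.

(←) Assume the antecedent. If s is true, the consequent reduces to true regardless of the other variables. If s is false, the antecedent cannot hold. Either way the consequent holds.

(⇒) fails; (⇐) holds.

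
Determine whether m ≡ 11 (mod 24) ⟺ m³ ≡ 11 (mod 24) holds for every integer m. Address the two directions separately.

The biconditional holds.

[⇒] Suppose m ≡ 11 (mod 24). Write m = 24j + 11. Then (24j + 11)³ = 13824j³ + 19008j² + 8712j + 1331 = 24(576j³ + 792j² + 363j + 55) + 11, so m³ ≡ 11 (mod 24).

[⇐] Conversely, suppose m³ ≡ 11 (mod 24). The only residue r in {0, …, 23} with r³ ≡ 11 (mod 24) is r = 11, so m ≡ 11 (mod 24).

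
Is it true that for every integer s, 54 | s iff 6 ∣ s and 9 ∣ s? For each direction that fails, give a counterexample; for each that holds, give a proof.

(⇒) holds; (⇐) fails.

Forward direction. If 54 ∣ s, write s = 54q. Since 54 = 9·6, s = 6·(9q), so 6 ∣ s; and since 54 = 6·9, s = 9·(6q), so 9 ∣ s.

Converse. This fails: take s = 18. Both 6 ∣ 18 and 9 ∣ 18, yet 18 is not a multiple of 54 (since 18 = 0·54 + 18), so 54 ∤ 18.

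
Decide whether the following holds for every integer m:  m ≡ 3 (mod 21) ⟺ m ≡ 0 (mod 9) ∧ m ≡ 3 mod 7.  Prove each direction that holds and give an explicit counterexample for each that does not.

(⇐) If m ≡ 0 (mod 9) and m ≡ 3 (mod 7), then by the Chinese remainder theorem m ≡ 45 (mod 63). Since 45 ≡ 3 (mod 21) and 21 ∣ 63, we get m ≡ 3 (mod 21).

(⇒) This fails: m = 24 gives 24 ≡ 3 (mod 21) but 24 ≡ 6 (mod 9), so the conjunction on the right does not hold.

Only the reverse direction holds.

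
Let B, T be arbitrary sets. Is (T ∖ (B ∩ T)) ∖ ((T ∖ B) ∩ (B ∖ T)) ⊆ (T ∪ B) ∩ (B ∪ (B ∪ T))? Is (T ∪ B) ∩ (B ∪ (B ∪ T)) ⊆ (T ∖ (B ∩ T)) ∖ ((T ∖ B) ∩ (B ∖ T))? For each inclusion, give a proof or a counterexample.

The sets are not equal: only the forward inclusion holds.

(⊆) Let x ∈ (T ∖ (B ∩ T)) ∖ ((T ∖ B) ∩ (B ∖ T)). Then x ∈ T and x ∉ B, from which x ∈ (T ∪ B) ∩ (B ∪ (B ∪ T)).

(⊇) This inclusion fails. Take B = {1}, T = ∅; then 1 ∈ (T ∪ B) ∩ (B ∪ (B ∪ T)) but 1 ∉ (T ∖ (B ∩ T)) ∖ ((T ∖ B) ∩ (B ∖ T)).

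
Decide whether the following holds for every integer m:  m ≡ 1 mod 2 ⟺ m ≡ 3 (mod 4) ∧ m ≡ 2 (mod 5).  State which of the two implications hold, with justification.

The forward direction fails; the converse holds.

(→) This fails: m = 1 gives 1 ≡ 1 (mod 2) but 1 ≡ 1 (mod 4), so the conjunction on the right does not hold.

(←) Conversely, if m ≡ 3 (mod 4) and m ≡ 2 (mod 5), then by the Chinese remainder theorem m ≡ 7 (mod 20). Since 7 ≡ 1 (mod 2) and 2 ∣ 20, we get m ≡ 1 (mod 2).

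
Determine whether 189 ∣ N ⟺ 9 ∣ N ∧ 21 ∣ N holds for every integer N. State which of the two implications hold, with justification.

[⇒] If 189 ∣ N, write N = 189q. Since 189 = 21·9, N = 9·(21q), so 9 ∣ N; and since 189 = 9·21, N = 21·(9q), so 21 ∣ N.

[⇐] This fails: take N = 63. Both 9 ∣ 63 and 21 ∣ 63, yet 63 is not a multiple of 189 (since 63 = 0·189 + 63), so 189 ∤ 63.

Only the forward implication holds.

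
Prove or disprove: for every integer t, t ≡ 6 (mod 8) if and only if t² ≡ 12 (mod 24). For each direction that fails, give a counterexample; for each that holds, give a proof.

(⟹) This fails: take t = 14. Then 14 ≡ 6 (mod 8), but 14² = 196 ≡ 4 (mod 24), not 12.

(⟸) This fails: take t = 18. Then 18² = 324 ≡ 12 (mod 24), yet 18 ≡ 2 (mod 8), not 6.

(⇒) fails and (⇐) fails.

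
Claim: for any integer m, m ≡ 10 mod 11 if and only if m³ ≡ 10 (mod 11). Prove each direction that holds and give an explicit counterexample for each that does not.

The biconditional holds.

[⇒] Suppose m ≡ 10 mod 11. Write m = 11j + 10. Then (11j + 10)³ = 1331j³ + 3630j² + 3300j + 1000 = 11(121j³ + 330j² + 300j + 90) + 10, so m³ ≡ 10 (mod 11).

[⇐] Conversely, suppose m³ ≡ 10 (mod 11). The only residue r in {0, …, 10} with r³ ≡ 10 (mod 11) is r = 10, so m ≡ 10 (mod 11).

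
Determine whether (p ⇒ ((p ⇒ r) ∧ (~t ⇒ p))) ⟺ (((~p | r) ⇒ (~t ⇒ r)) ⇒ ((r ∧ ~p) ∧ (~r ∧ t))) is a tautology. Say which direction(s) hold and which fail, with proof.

Only the reverse direction holds.

(⇒) This fails. Under p = F, t = T, r = F, the left side is true but the right side is false.

(⇐) Assume the antecedent. If p is true, the antecedent cannot hold. If p is false, p ⇒ ((p ⇒ r) ∧ (~t ⇒ p)) reduces to true regardless of the other variables. Either way p ⇒ ((p ⇒ r) ∧ (~t ⇒ p)) holds.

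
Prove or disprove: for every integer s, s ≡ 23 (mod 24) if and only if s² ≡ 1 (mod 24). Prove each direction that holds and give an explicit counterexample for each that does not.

[⇒] Suppose s ≡ 23 (mod 24). Write s = 24j + 23. Then (24j + 23)² = 576j² + 1104j + 529 = 24(24j² + 46j + 22) + 1, so s² ≡ 1 (mod 24).

[⇐] This fails: take s = 1. Then 1² = 1 ≡ 1 (mod 24), yet 1 ≡ 1 (mod 24), not 23.

Only the forward direction holds.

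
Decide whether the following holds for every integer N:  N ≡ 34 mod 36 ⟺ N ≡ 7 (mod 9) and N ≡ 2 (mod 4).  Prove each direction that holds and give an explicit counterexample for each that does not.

(→) Suppose N ≡ 34 (mod 36); write N = 36j + 34. Since 9 ∣ 36, reducing mod 9 gives N ≡ 34 ≡ 7 (mod 9); since 4 ∣ 36, reducing mod 4 gives N ≡ 34 ≡ 2 (mod 4).

(←) Conversely, if N ≡ 7 (mod 9) and N ≡ 2 (mod 4), then by the Chinese remainder theorem N ≡ 34 (mod 36). This is exactly N ≡ 34 (mod 36).

The biconditional holds.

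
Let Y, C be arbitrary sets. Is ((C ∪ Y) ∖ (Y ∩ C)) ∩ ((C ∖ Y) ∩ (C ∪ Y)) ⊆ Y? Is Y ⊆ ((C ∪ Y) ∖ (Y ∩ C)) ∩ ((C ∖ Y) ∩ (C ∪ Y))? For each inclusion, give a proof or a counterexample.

(⊆) fails and (⊇) fails.

(⟹) This inclusion fails. Take Y = ∅, C = {1}; then 1 ∈ ((C ∪ Y) ∖ (Y ∩ C)) ∩ ((C ∖ Y) ∩ (C ∪ Y)) but 1 ∉ Y.

(⟸) This inclusion fails. Take Y = {1}, C = ∅; then 1 ∈ Y but 1 ∉ ((C ∪ Y) ∖ (Y ∩ C)) ∩ ((C ∖ Y) ∩ (C ∪ Y)).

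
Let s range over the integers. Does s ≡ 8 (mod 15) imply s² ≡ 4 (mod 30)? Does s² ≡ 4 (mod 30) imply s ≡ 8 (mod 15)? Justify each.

Forward direction. This fails: take s = 23. Then 23 ≡ 8 (mod 15), but 23² = 529 ≡ 19 (mod 30), not 4.

Converse. This fails: take s = 2. Then 2² = 4 ≡ 4 (mod 30), yet 2 ≡ 2 (mod 15), not 8.

Neither implication holds.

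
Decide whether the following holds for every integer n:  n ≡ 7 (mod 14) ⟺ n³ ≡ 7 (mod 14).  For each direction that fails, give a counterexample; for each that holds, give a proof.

(⟹) Suppose n ≡ 7 (mod 14). Write n = 14j + 7. Then (14j + 7)³ = 2744j³ + 4116j² + 2058j + 343 = 14(196j³ + 294j² + 147j + 24) + 7, so n³ ≡ 7 (mod 14).

(⟸) Conversely, suppose n³ ≡ 7 (mod 14). The only residue r in {0, …, 13} with r³ ≡ 7 (mod 14) is r = 7, so n ≡ 7 (mod 14).

Both directions hold; the statement is true.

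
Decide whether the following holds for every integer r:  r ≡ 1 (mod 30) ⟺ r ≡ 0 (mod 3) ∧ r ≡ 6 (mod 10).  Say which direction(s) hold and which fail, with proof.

Neither direction holds.

[⇒] This fails: r = 1 gives 1 ≡ 1 (mod 30) but 1 ≡ 1 (mod 3), so the conjunction on the right does not hold.

[⇐] This fails: r = 6 satisfies both congruences on the right (6 ≡ 0 mod 3 and 6 ≡ 6 mod 10) yet 6 ≡ 6 (mod 30), not 1.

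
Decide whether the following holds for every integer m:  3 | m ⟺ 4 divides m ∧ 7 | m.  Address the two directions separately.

Forward direction. This fails: take m = 3. Certainly 3 ∣ 3, but 4 ∤ 3.

Converse. This fails: take m = 28. Both 4 ∣ 28 and 7 ∣ 28, yet 28 is not a multiple of 3 (since 28 = 9·3 + 1), so 3 ∤ 28.

(⇒) fails and (⇐) fails.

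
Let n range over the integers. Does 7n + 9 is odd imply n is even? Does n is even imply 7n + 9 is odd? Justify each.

The biconditional holds.

(⟹) Suppose 7n + 9 is odd. Since 7 is odd, 7n and n have the same parity, so 7n + 9 ≡ n + 9 (mod 2). As 9 is odd, 7n + 9 is odd exactly when n is even. Thus n is even.

(⟸) Conversely, suppose n is even; write n = 2j. Then 7n + 9 = 7·(2j) + 9 = 2·7j + 9, which is odd.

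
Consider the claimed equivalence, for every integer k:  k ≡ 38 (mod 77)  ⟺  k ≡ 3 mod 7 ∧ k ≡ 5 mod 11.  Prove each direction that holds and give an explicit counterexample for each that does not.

[⇒] Suppose k ≡ 38 (mod 77); write k = 77j + 38. Since 7 ∣ 77, reducing mod 7 gives k ≡ 38 ≡ 3 (mod 7); since 11 ∣ 77, reducing mod 11 gives k ≡ 38 ≡ 5 (mod 11).

[⇐] Conversely, if k ≡ 3 (mod 7) and k ≡ 5 (mod 11), then by the Chinese remainder theorem k ≡ 38 (mod 77). This is exactly k ≡ 38 (mod 77).

Both directions hold.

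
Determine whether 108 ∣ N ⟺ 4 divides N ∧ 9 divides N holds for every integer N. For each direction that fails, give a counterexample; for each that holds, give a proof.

The forward direction holds; the converse fails.

(⟹) If 108 ∣ N, write N = 108q. Since 108 = 27·4, N = 4·(27q), so 4 ∣ N; and since 108 = 12·9, N = 9·(12q), so 9 ∣ N.

(⟸) This fails: take N = 36. Both 4 ∣ 36 and 9 ∣ 36, yet 36 is not a multiple of 108 (since 36 = 0·108 + 36), so 108 ∤ 36.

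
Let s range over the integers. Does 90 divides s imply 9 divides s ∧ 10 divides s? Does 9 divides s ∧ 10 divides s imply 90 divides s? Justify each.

Both directions hold.

(⟹) If 90 ∣ s, write s = 90q. Since 90 = 10·9, s = 9·(10q), so 9 ∣ s; and since 90 = 9·10, s = 10·(9q), so 10 ∣ s.

(⟸) Suppose 9 ∣ s and 10 ∣ s. Any common multiple of 9 and 10 is a multiple of their lcm; here gcd(9, 10) = 1, so lcm(9, 10) = 9·10 = 90, so 90 ∣ s.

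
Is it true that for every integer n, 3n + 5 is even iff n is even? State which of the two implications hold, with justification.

(⇒) This fails: n = 5 gives 3n + 5 = 20, which is even, but 5 is odd, not even.

(⇐) This also fails: n = 0 is even, but 3n + 5 = 5 is odd, not even.

Neither implication holds.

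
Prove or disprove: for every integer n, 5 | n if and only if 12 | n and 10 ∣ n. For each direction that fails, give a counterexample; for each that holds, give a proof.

(⇒) This fails: take n = 5. Certainly 5 ∣ 5, but 12 ∤ 5.

(⇐) Suppose 12 ∣ n and 10 ∣ n. Any common multiple of 12 and 10 is a multiple of their lcm; here lcm(12, 10) = 12·10/gcd(12, 10) = 120/2 = 60, so 60 ∣ n. Since 5 ∣ 60, it follows that 5 ∣ n.

The forward direction fails; the converse holds.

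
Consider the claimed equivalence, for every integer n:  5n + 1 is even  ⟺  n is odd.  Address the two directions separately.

Both directions hold.

(⇒) Suppose 5n + 1 is even. Since 5 is odd, 5n and n have the same parity, so 5n + 1 ≡ n + 1 (mod 2). As 1 is odd, 5n + 1 is even exactly when n is odd. Thus n is odd.

(⇐) Conversely, suppose n is odd; write n = 2j + 1. Then 5n + 1 = 5·(2j + 1) + 1 = 2·5j + 6, which is even.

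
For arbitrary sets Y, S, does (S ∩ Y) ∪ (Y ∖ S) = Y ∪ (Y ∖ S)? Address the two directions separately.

Both inclusions hold.

Forward inclusion. Let x ∈ (S ∩ Y) ∪ (Y ∖ S). Then either x ∈ Y and x ∉ S; or x ∈ Y ∩ S. In each case x ∈ Y ∪ (Y ∖ S), so (S ∩ Y) ∪ (Y ∖ S) ⊆ Y ∪ (Y ∖ S).

Reverse inclusion. Let x ∈ Y ∪ (Y ∖ S). Then either x ∈ Y and x ∉ S; or x ∈ Y ∩ S. In each case x ∈ (S ∩ Y) ∪ (Y ∖ S), so Y ∪ (Y ∖ S) ⊆ (S ∩ Y) ∪ (Y ∖ S).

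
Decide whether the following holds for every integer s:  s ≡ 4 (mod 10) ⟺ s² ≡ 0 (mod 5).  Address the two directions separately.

(⇒) This fails: take s = 4. Then 4 ≡ 4 (mod 10), but 4² = 16 ≡ 1 (mod 5), not 0.

(⇐) This fails: take s = 0. Then 0² = 0 ≡ 0 (mod 5), yet 0 ≡ 0 (mod 10), not 4.

Neither direction holds.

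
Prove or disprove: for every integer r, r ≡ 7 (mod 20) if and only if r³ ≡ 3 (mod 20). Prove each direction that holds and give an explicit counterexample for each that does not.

Both implications hold.

(⟹) Suppose r ≡ 7 (mod 20). Write r = 20j + 7. Then (20j + 7)³ = 8000j³ + 8400j² + 2940j + 343 = 20(400j³ + 420j² + 147j + 17) + 3, so r³ ≡ 3 (mod 20).

(⟸) Conversely, suppose r³ ≡ 3 (mod 20). The only residue r in {0, …, 19} with r³ ≡ 3 (mod 20) is r = 7, so r ≡ 7 (mod 20).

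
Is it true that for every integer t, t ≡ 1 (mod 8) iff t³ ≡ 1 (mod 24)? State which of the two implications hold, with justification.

Forward direction. This fails: take t = 9. Then 9 ≡ 1 (mod 8), but 9³ = 729 ≡ 9 (mod 24), not 1.

Converse. The residues r modulo 24 with r³ ≡ 1 (mod 24) are exactly {1}, and each is ≡ 1 (mod 8).

The forward direction fails; the converse holds.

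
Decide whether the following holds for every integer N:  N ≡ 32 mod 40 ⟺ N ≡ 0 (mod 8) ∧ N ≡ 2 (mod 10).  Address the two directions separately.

(→) Suppose N ≡ 32 (mod 40); write N = 40j + 32. Since 8 ∣ 40, reducing mod 8 gives N ≡ 32 ≡ 0 (mod 8); since 10 ∣ 40, reducing mod 10 gives N ≡ 32 ≡ 2 (mod 10).

(←) Conversely, if N ≡ 0 (mod 8) and N ≡ 2 (mod 10), then by the Chinese remainder theorem N ≡ 32 (mod 40). This is exactly N ≡ 32 (mod 40).

Both directions hold.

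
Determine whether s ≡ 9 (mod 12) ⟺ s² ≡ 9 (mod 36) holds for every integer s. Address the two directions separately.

Forward direction. Suppose s ≡ 9 (mod 12). Working modulo 36, s ∈ {9, 21, 33}; for each such r, r² ≡ 9 (mod 36).

Converse. This fails: take s = 3. Then 3² = 9 ≡ 9 (mod 36), yet 3 ≡ 3 (mod 12), not 9.

Only the forward direction holds.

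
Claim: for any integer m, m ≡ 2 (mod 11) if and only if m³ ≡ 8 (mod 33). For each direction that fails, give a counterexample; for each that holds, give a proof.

Forward direction. This fails: take m = 13. Then 13 ≡ 2 (mod 11), but 13³ = 2197 ≡ 19 (mod 33), not 8.

Converse. The residues r modulo 33 with r³ ≡ 8 (mod 33) are exactly {2}, and each is ≡ 2 (mod 11).

Only the converse holds.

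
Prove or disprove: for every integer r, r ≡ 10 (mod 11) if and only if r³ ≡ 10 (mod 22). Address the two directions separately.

[⇒] This fails: take r = 21. Then 21 ≡ 10 (mod 11), but 21³ = 9261 ≡ 21 (mod 22), not 10.

[⇐] Conversely, the residues r modulo 22 with r³ ≡ 10 (mod 22) are exactly {10}, and each is ≡ 10 (mod 11).

Not equivalent: only (⇐) holds.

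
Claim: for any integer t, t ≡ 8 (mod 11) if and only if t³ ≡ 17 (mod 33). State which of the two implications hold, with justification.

(→) This fails: take t = 19. Then 19 ≡ 8 (mod 11), but 19³ = 6859 ≡ 28 (mod 33), not 17.

(←) Conversely, the residues r modulo 33 with r³ ≡ 17 (mod 33) are exactly {8}, and each is ≡ 8 (mod 11).

Not equivalent: only (⇐) holds.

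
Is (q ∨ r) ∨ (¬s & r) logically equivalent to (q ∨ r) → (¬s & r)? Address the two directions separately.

(⇒) This fails. Under r = F, q = T, s = F, the left side is true but the right side is false.

(⇐) This fails. Under r = F, q = F, s = F, the left side is false but the right side is true.

Both directions fail.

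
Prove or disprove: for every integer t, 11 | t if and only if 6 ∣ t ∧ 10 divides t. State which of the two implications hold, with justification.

[⇒] This fails: take t = 11. Certainly 11 ∣ 11, but 6 ∤ 11.

[⇐] This fails: take t = 30. Both 6 ∣ 30 and 10 ∣ 30, yet 30 is not a multiple of 11 (since 30 = 2·11 + 8), so 11 ∤ 30.

(⇒) fails and (⇐) fails.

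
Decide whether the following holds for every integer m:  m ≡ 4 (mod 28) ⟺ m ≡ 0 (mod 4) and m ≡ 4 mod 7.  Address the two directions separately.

Equivalent; both directions hold.

(⇒) Suppose m ≡ 4 (mod 28); write m = 28j + 4. Since 4 ∣ 28, reducing mod 4 gives m ≡ 4 ≡ 0 (mod 4); since 7 ∣ 28, reducing mod 7 gives m ≡ 4 (mod 7).

(⇐) Conversely, if m ≡ 0 (mod 4) and m ≡ 4 (mod 7), then by the Chinese remainder theorem m ≡ 4 (mod 28). This is exactly m ≡ 4 (mod 28).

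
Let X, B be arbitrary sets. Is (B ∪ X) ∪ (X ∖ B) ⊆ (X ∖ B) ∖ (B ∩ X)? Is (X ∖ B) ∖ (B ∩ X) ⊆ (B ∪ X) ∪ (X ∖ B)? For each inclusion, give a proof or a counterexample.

Only the reverse inclusion holds.

Reverse inclusion. Let x ∈ (X ∖ B) ∖ (B ∩ X). Then x ∈ X and x ∉ B, from which x ∈ (B ∪ X) ∪ (X ∖ B).

Forward inclusion. This inclusion fails. Take X = ∅, B = {1}; then 1 ∈ (B ∪ X) ∪ (X ∖ B) but 1 ∉ (X ∖ B) ∖ (B ∩ X).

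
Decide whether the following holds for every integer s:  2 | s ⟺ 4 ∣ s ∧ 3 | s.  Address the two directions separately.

The forward direction fails; the converse holds.

[⇒] This fails: take s = 2. Certainly 2 ∣ 2, but 4 ∤ 2.

[⇐] Suppose 4 ∣ s and 3 ∣ s. Any common multiple of 4 and 3 is a multiple of their lcm; here gcd(4, 3) = 1, so lcm(4, 3) = 4·3 = 12, so 12 ∣ s. Since 2 ∣ 12, it follows that 2 ∣ s.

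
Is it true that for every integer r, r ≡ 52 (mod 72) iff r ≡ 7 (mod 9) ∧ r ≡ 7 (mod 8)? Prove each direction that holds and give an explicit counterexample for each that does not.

Neither direction holds.

[⇒] This fails: r = 52 gives 52 ≡ 52 (mod 72) but 52 ≡ 4 (mod 8), so the conjunction on the right does not hold.

[⇐] This fails: r = 7 satisfies both congruences on the right (7 ≡ 7 mod 9 and 7 ≡ 7 mod 8) yet 7 ≡ 7 (mod 72), not 52.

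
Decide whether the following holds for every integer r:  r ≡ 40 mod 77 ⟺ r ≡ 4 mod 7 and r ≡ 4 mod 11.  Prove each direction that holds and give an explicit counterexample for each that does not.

(→) This fails: r = 40 gives 40 ≡ 40 (mod 77) but 40 ≡ 5 (mod 7), so the conjunction on the right does not hold.

(←) This fails: r = 4 satisfies both congruences on the right (4 ≡ 4 mod 7 and 4 ≡ 4 mod 11) yet 4 ≡ 4 (mod 77), not 40.

Neither direction holds.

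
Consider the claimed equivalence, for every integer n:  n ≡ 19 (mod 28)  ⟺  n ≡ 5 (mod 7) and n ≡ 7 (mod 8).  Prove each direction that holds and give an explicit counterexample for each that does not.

The forward direction fails; the converse holds.

[⇒] This fails: n = 19 gives 19 ≡ 19 (mod 28) but 19 ≡ 3 (mod 8), so the conjunction on the right does not hold.

[⇐] Conversely, if n ≡ 5 (mod 7) and n ≡ 7 (mod 8), then by the Chinese remainder theorem n ≡ 47 (mod 56). Since 47 ≡ 19 (mod 28) and 28 ∣ 56, we get n ≡ 19 (mod 28).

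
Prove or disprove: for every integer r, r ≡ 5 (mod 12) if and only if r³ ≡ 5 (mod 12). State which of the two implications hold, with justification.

Both directions hold; the statement is true.

[⇐] Suppose r³ ≡ 5 (mod 12). The only residue r in {0, …, 11} with r³ ≡ 5 (mod 12) is r = 5, so r ≡ 5 (mod 12).

[⇒] Suppose r ≡ 5 (mod 12). Write r = 12j + 5. Then (12j + 5)³ = 1728j³ + 2160j² + 900j + 125 = 12(144j³ + 180j² + 75j + 10) + 5, so r³ ≡ 5 (mod 12).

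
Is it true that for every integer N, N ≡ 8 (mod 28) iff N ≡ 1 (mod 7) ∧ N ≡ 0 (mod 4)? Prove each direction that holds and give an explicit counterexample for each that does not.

(⟹) Suppose N ≡ 8 (mod 28); write N = 28j + 8. Since 7 ∣ 28, reducing mod 7 gives N ≡ 8 ≡ 1 (mod 7); since 4 ∣ 28, reducing mod 4 gives N ≡ 8 ≡ 0 (mod 4).

(⟸) Conversely, if N ≡ 1 (mod 7) and N ≡ 0 (mod 4), then by the Chinese remainder theorem N ≡ 8 (mod 28). This is exactly N ≡ 8 (mod 28).

Both directions hold; the statement is true.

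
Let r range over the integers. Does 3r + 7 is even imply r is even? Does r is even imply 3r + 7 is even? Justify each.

Neither direction holds.

Forward direction. This fails: r = 7 gives 3r + 7 = 28, which is even, but 7 is odd, not even.

Converse. This also fails: r = 6 is even, but 3r + 7 = 25 is odd, not even.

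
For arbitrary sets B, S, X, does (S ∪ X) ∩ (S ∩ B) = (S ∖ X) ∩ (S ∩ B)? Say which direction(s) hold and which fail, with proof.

(⊆) fails; (⊇) holds.

(⊆) This inclusion fails. Take B = {1}, S = {1}, X = {1}; then 1 ∈ (S ∪ X) ∩ (S ∩ B) but 1 ∉ (S ∖ X) ∩ (S ∩ B).

(⊇) Let x ∈ (S ∖ X) ∩ (S ∩ B). Then x ∈ B ∩ S and x ∉ X, from which x ∈ (S ∪ X) ∩ (S ∩ B).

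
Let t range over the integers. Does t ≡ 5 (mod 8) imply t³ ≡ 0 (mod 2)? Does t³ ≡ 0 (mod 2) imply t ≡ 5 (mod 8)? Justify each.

Forward direction. This fails: take t = 5. Then 5 ≡ 5 (mod 8), but 5³ = 125 ≡ 1 (mod 2), not 0.

Converse. This fails: take t = 0. Then 0³ = 0 ≡ 0 (mod 2), yet 0 ≡ 0 (mod 8), not 5.

Neither direction holds.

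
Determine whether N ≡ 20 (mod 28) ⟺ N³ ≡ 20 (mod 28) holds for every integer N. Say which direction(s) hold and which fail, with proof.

(⇐) This fails: take N = 6. Then 6³ = 216 ≡ 20 (mod 28), yet 6 ≡ 6 (mod 28), not 20.

(⇒) Suppose N ≡ 20 (mod 28). Write N = 28j + 20. Then (28j + 20)³ = 21952j³ + 47040j² + 33600j + 8000 = 28(784j³ + 1680j² + 1200j + 285) + 20, so N³ ≡ 20 (mod 28).

(⇒) holds; (⇐) fails.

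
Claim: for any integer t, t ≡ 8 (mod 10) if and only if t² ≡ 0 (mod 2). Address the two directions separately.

Converse. This fails: take t = 0. Then 0² = 0 ≡ 0 (mod 2), yet 0 ≡ 0 (mod 10), not 8.

Forward direction. Suppose t ≡ 8 (mod 10). Then t² ≡ 8² = 64 (mod 10), and since 2 ∣ 10, also t² ≡ 0 (mod 2).

(⇒) holds; (⇐) fails.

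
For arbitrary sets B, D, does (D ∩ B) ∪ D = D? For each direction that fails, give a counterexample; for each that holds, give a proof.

The two sets are equal.

(⟹) Let x ∈ (D ∩ B) ∪ D. Then either x ∈ D and x ∉ B; or x ∈ B ∩ D. In each case x ∈ D, so (D ∩ B) ∪ D ⊆ D.

(⟸) Let x ∈ D. Then either x ∈ D and x ∉ B; or x ∈ B ∩ D. In each case x ∈ (D ∩ B) ∪ D, so D ⊆ (D ∩ B) ∪ D.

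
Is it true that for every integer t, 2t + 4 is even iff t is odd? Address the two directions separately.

Only the reverse direction holds.

(⇒) This fails: take t = 4. Then 2t + 4 = 12, which is even, yet t = 4 is even, not odd.

(⇐) Suppose t is odd. Since 2 is even, 2t is even for every t, so 2t + 4 has the same parity as 4, which is even. Hence 2t + 4 is even.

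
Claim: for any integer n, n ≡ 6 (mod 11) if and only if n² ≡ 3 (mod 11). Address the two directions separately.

Only the forward implication holds.

(⇒) Suppose n ≡ 6 (mod 11). Write n = 11j + 6. Then (11j + 6)² = 121j² + 132j + 36 = 11(11j² + 12j + 3) + 3, so n² ≡ 3 (mod 11).

(⇐) This fails: take n = 5. Then 5² = 25 ≡ 3 (mod 11), yet 5 ≡ 5 (mod 11), not 6.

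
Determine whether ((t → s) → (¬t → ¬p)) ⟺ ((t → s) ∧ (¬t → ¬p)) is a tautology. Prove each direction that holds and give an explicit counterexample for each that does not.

(⇒) fails; (⇐) holds.

(⇒) This fails. Under t = T, s = F, p = F, the left side is true but the right side is false.

(⇐) Assume the antecedent. If t is true, (t → s) → (¬t → ¬p) reduces to true regardless of the other variables. If t is false, the antecedent forces (t = F, s = F, p = F) or (t = F, s = T, p = F), and (t → s) → (¬t → ¬p) holds there. Either way (t → s) → (¬t → ¬p) holds.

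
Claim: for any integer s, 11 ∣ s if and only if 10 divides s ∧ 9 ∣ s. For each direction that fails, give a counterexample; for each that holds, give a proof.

(⇒) This fails: take s = 11. Certainly 11 ∣ 11, but 10 ∤ 11.

(⇐) This fails: take s = 90. Both 10 ∣ 90 and 9 ∣ 90, yet 90 is not a multiple of 11 (since 90 = 8·11 + 2), so 11 ∤ 90.

Both directions fail.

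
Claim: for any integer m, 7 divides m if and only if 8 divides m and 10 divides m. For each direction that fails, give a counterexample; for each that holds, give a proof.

(⇒) This fails: take m = 7. Certainly 7 ∣ 7, but 8 ∤ 7.

(⇐) This fails: take m = 40. Both 8 ∣ 40 and 10 ∣ 40, yet 40 is not a multiple of 7 (since 40 = 5·7 + 5), so 7 ∤ 40.

Neither implication holds.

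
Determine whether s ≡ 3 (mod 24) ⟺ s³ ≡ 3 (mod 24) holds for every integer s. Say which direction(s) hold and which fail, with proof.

Both directions hold.

[⇒] Suppose s ≡ 3 (mod 24). Write s = 24j + 3. Then (24j + 3)³ = 13824j³ + 5184j² + 648j + 27 = 24(576j³ + 216j² + 27j + 1) + 3, so s³ ≡ 3 (mod 24).

[⇐] Conversely, suppose s³ ≡ 3 (mod 24). The only residue r in {0, …, 23} with r³ ≡ 3 (mod 24) is r = 3, so s ≡ 3 (mod 24).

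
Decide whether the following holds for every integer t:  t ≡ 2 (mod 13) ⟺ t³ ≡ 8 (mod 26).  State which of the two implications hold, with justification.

Both directions fail.

(⇒) This fails: take t = 15. Then 15 ≡ 2 (mod 13), but 15³ = 3375 ≡ 21 (mod 26), not 8.

(⇐) This fails: take t = 6. Then 6³ = 216 ≡ 8 (mod 26), yet 6 ≡ 6 (mod 13), not 2.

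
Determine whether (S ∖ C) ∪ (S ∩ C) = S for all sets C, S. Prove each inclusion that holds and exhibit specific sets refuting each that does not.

Both inclusions hold.

(⟹) Let x ∈ (S ∖ C) ∪ (S ∩ C). Then either x ∈ S and x ∉ C; or x ∈ C ∩ S. In each case x ∈ S, so (S ∖ C) ∪ (S ∩ C) ⊆ S.

(⟸) Let x ∈ S. Then either x ∈ S and x ∉ C; or x ∈ C ∩ S. In each case x ∈ (S ∖ C) ∪ (S ∩ C), so S ⊆ (S ∖ C) ∪ (S ∩ C).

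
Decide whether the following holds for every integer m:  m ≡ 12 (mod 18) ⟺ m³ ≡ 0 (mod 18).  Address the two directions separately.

(⇒) Suppose m ≡ 12 (mod 18). Write m = 18j + 12. Then (18j + 12)³ = 5832j³ + 11664j² + 7776j + 1728 = 18(324j³ + 648j² + 432j + 96) + 0, so m³ ≡ 0 (mod 18).

(⇐) This fails: take m = 0. Then 0³ = 0 ≡ 0 (mod 18), yet 0 ≡ 0 (mod 18), not 12.

Only the forward implication holds.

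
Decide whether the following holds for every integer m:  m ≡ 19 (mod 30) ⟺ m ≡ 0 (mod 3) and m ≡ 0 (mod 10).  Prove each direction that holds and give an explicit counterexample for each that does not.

(→) This fails: m = 19 gives 19 ≡ 19 (mod 30) but 19 ≡ 1 (mod 3), so the conjunction on the right does not hold.

(←) This fails: m = 0 satisfies both congruences on the right (0 ≡ 0 mod 3 and 0 ≡ 0 mod 10) yet 0 ≡ 0 (mod 30), not 19.

(⇒) fails and (⇐) fails.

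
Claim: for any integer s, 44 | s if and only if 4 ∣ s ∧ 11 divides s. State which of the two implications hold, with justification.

Both directions hold; the statement is true.

(⟸) Suppose 4 ∣ s and 11 ∣ s. Any common multiple of 4 and 11 is a multiple of their lcm; here gcd(4, 11) = 1, so lcm(4, 11) = 4·11 = 44, so 44 ∣ s.

(⟹) If 44 ∣ s, write s = 44q. Since 44 = 11·4, s = 4·(11q), so 4 ∣ s; and since 44 = 4·11, s = 11·(4q), so 11 ∣ s.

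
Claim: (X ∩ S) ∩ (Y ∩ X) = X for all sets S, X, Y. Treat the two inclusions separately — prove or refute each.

(⊆) Let x ∈ (X ∩ S) ∩ (Y ∩ X). Then x ∈ S ∩ X ∩ Y, from which x ∈ X.

(⊇) This inclusion fails. Take S = ∅, X = {1}, Y = ∅; then 1 ∈ X but 1 ∉ (X ∩ S) ∩ (Y ∩ X).

(⊆) holds; (⊇) fails.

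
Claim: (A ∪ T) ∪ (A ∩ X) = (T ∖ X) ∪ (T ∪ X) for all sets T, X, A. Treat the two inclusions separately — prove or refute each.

(⊆) This inclusion fails. Take T = ∅, X = ∅, A = {1}; then 1 ∈ (A ∪ T) ∪ (A ∩ X) but 1 ∉ (T ∖ X) ∪ (T ∪ X).

(⊇) This inclusion fails. Take T = ∅, X = {1}, A = ∅; then 1 ∈ (T ∖ X) ∪ (T ∪ X) but 1 ∉ (A ∪ T) ∪ (A ∩ X).

Both inclusions fail.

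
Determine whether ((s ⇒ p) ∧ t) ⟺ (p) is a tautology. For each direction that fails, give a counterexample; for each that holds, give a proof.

Forward direction. This fails. Under t = T, s = F, p = F, the left side is true but the right side is false.

Converse. This fails. Under t = F, s = F, p = T, the left side is false but the right side is true.

Both directions fail.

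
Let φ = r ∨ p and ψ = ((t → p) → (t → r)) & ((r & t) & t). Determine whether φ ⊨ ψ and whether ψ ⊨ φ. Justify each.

[⇒] This fails. Under r = T, t = F, p = F, the left side is true but the right side is false.

[⇐] Assume the antecedent. If r is true, r ∨ p reduces to true regardless of the other variables. If r is false, the antecedent cannot hold. Either way r ∨ p holds.

(⇒) fails; (⇐) holds.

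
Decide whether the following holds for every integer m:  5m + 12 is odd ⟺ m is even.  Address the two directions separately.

Neither implication holds.

Forward direction. This fails: m = 5 gives 5m + 12 = 37, which is odd, but 5 is odd, not even.

Converse. This also fails: m = 0 is even, but 5m + 12 = 12 is even, not odd.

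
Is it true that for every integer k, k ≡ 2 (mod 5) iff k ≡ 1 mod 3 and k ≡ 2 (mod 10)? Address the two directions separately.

(⟹) This fails: k = 2 gives 2 ≡ 2 (mod 5) but 2 ≡ 2 (mod 3), so the conjunction on the right does not hold.

(⟸) Conversely, if k ≡ 1 (mod 3) and k ≡ 2 (mod 10), then by the Chinese remainder theorem k ≡ 22 (mod 30). Since 22 ≡ 2 (mod 5) and 5 ∣ 30, we get k ≡ 2 (mod 5).

(⇒) fails; (⇐) holds.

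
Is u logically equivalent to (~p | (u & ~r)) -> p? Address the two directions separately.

Neither direction holds.

[⇒] This fails. Under r = F, p = F, u = T, the left side is true but the right side is false.

[⇐] This fails. Under r = F, p = T, u = F, the left side is false but the right side is true.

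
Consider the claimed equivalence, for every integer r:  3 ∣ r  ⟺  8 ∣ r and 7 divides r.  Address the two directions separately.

(⇒) This fails: take r = 3. Certainly 3 ∣ 3, but 8 ∤ 3.

(⇐) This fails: take r = 56. Both 8 ∣ 56 and 7 ∣ 56, yet 56 is not a multiple of 3 (since 56 = 18·3 + 2), so 3 ∤ 56.

Neither implication holds.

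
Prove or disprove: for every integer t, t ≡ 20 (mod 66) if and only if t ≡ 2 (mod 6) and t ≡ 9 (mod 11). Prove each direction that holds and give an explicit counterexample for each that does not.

(⟹) Suppose t ≡ 20 (mod 66); write t = 66j + 20. Since 6 ∣ 66, reducing mod 6 gives t ≡ 20 ≡ 2 (mod 6); since 11 ∣ 66, reducing mod 11 gives t ≡ 20 ≡ 9 (mod 11).

(⟸) Conversely, if t ≡ 2 (mod 6) and t ≡ 9 (mod 11), then by the Chinese remainder theorem t ≡ 20 (mod 66). This is exactly t ≡ 20 (mod 66).

Both directions hold.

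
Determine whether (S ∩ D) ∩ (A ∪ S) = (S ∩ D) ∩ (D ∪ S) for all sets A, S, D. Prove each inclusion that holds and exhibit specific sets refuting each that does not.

Both inclusions hold.

(⊆) Let x ∈ (S ∩ D) ∩ (A ∪ S). Then either x ∈ S ∩ D and x ∉ A; or x ∈ A ∩ S ∩ D. In each case x ∈ (S ∩ D) ∩ (D ∪ S), so (S ∩ D) ∩ (A ∪ S) ⊆ (S ∩ D) ∩ (D ∪ S).

(⊇) Let x ∈ (S ∩ D) ∩ (D ∪ S). Then either x ∈ S ∩ D and x ∉ A; or x ∈ A ∩ S ∩ D. In each case x ∈ (S ∩ D) ∩ (A ∪ S), so (S ∩ D) ∩ (D ∪ S) ⊆ (S ∩ D) ∩ (A ∪ S).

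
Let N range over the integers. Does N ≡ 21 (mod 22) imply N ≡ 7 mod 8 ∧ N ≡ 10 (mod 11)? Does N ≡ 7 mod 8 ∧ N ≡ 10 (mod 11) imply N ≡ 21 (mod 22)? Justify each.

(⇒) This fails: N = 65 gives 65 ≡ 21 (mod 22) but 65 ≡ 1 (mod 8), so the conjunction on the right does not hold.

(⇐) Conversely, if N ≡ 7 (mod 8) and N ≡ 10 (mod 11), then by the Chinese remainder theorem N ≡ 87 (mod 88). Since 87 ≡ 21 (mod 22) and 22 ∣ 88, we get N ≡ 21 (mod 22).

Not equivalent: only (⇐) holds.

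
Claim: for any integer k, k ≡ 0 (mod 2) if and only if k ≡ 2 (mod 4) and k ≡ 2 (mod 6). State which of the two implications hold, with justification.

(⇒) fails; (⇐) holds.

(⇐) If k ≡ 2 (mod 4) and k ≡ 2 (mod 6), then by the Chinese remainder theorem k ≡ 2 (mod 12). Since 2 ≡ 0 (mod 2) and 2 ∣ 12, we get k ≡ 0 (mod 2).

(⇒) This fails: k = 0 gives 0 ≡ 0 (mod 2) but 0 ≡ 0 (mod 4), so the conjunction on the right does not hold.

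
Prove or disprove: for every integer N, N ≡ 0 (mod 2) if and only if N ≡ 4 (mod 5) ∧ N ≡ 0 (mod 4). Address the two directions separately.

[⇒] This fails: N = 0 gives 0 ≡ 0 (mod 2) but 0 ≡ 0 (mod 5), so the conjunction on the right does not hold.

[⇐] Conversely, if N ≡ 4 (mod 5) and N ≡ 0 (mod 4), then by the Chinese remainder theorem N ≡ 4 (mod 20). Since 4 ≡ 0 (mod 2) and 2 ∣ 20, we get N ≡ 0 (mod 2).

Only the reverse direction holds.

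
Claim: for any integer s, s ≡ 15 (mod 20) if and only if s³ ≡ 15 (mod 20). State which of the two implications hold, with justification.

Both directions hold; the statement is true.

(⟹) Suppose s ≡ 15 (mod 20). Write s = 20j + 15. Then (20j + 15)³ = 8000j³ + 18000j² + 13500j + 3375 = 20(400j³ + 900j² + 675j + 168) + 15, so s³ ≡ 15 (mod 20).

(⟸) Conversely, suppose s³ ≡ 15 (mod 20). The only residue r in {0, …, 19} with r³ ≡ 15 (mod 20) is r = 15, so s ≡ 15 (mod 20).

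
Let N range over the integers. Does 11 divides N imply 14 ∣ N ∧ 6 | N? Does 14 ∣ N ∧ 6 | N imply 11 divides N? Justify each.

(⇒) This fails: take N = 11. Certainly 11 ∣ 11, but 14 ∤ 11.

(⇐) This fails: take N = 42. Both 14 ∣ 42 and 6 ∣ 42, yet 42 is not a multiple of 11 (since 42 = 3·11 + 9), so 11 ∤ 42.

(⇒) fails and (⇐) fails.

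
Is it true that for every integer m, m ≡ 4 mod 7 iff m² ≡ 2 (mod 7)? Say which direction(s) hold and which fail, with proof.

(→) Suppose m ≡ 4 mod 7. Write m = 7j + 4. Then (7j + 4)² = 49j² + 56j + 16 = 7(7j² + 8j + 2) + 2, so m² ≡ 2 (mod 7).

(←) This fails: take m = 3. Then 3² = 9 ≡ 2 (mod 7), yet 3 ≡ 3 (mod 7), not 4.

The forward direction holds; the converse fails.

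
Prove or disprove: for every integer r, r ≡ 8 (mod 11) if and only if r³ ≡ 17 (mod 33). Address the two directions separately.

Forward direction. This fails: take r = 19. Then 19 ≡ 8 (mod 11), but 19³ = 6859 ≡ 28 (mod 33), not 17.

Converse. The residues r modulo 33 with r³ ≡ 17 (mod 33) are exactly {8}, and each is ≡ 8 (mod 11).

Not equivalent: only (⇐) holds.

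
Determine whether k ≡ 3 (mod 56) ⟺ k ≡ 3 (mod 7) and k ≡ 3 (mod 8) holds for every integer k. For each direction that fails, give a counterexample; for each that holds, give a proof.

Equivalent; both directions hold.

(⇐) If k ≡ 3 (mod 7) and k ≡ 3 (mod 8), then by the Chinese remainder theorem k ≡ 3 (mod 56). This is exactly k ≡ 3 (mod 56).

(⇒) Suppose k ≡ 3 (mod 56); write k = 56j + 3. Since 7 ∣ 56, reducing mod 7 gives k ≡ 3 (mod 7); since 8 ∣ 56, reducing mod 8 gives k ≡ 3 (mod 8).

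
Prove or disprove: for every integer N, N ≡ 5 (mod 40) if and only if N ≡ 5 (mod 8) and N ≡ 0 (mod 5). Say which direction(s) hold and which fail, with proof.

Forward direction. Suppose N ≡ 5 (mod 40); write N = 40j + 5. Since 8 ∣ 40, reducing mod 8 gives N ≡ 5 (mod 8); since 5 ∣ 40, reducing mod 5 gives N ≡ 5 ≡ 0 (mod 5).

Converse. If N ≡ 5 (mod 8) and N ≡ 0 (mod 5), then by the Chinese remainder theorem N ≡ 5 (mod 40). This is exactly N ≡ 5 (mod 40).

Both directions hold; the statement is true.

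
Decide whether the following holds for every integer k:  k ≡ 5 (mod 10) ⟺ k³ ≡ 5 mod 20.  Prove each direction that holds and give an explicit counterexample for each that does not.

(→) This fails: take k = 15. Then 15 ≡ 5 (mod 10), but 15³ = 3375 ≡ 15 (mod 20), not 5.

(←) Conversely, the residues r modulo 20 with r³ ≡ 5 (mod 20) are exactly {5}, and each is ≡ 5 (mod 10).

Not equivalent: only (⇐) holds.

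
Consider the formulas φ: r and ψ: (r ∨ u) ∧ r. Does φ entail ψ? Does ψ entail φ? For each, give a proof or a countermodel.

Equivalent; both directions hold.

[⇒] Assume the antecedent. If r is true, (r ∨ u) ∧ r reduces to true regardless of the other variables. If r is false, the antecedent cannot hold. Either way (r ∨ u) ∧ r holds.

[⇐] Assume the antecedent. If r is true, r reduces to true regardless of the other variables. If r is false, the antecedent cannot hold. Either way r holds.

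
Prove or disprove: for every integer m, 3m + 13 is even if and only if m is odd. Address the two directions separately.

(⟹) Suppose 3m + 13 is even. Since 3 is odd, 3m and m have the same parity, so 3m + 13 ≡ m + 13 (mod 2). As 13 is odd, 3m + 13 is even exactly when m is odd. Thus m is odd.

(⟸) Conversely, suppose m is odd; write m = 2j + 1. Then 3m + 13 = 3·(2j + 1) + 13 = 2·3j + 16, which is even.

Both directions hold; the statement is true.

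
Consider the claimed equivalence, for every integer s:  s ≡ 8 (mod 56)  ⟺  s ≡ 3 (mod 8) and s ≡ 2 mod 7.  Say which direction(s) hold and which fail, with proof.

(→) This fails: s = 8 gives 8 ≡ 8 (mod 56) but 8 ≡ 0 (mod 8), so the conjunction on the right does not hold.

(←) This fails: s = 51 satisfies both congruences on the right (51 ≡ 3 mod 8 and 51 ≡ 2 mod 7) yet 51 ≡ 51 (mod 56), not 8.

(⇒) fails and (⇐) fails.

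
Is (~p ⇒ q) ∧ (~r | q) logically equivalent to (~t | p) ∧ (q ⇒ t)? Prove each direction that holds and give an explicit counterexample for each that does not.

Forward direction. This fails. Under p = F, t = F, r = F, q = T, the left side is true but the right side is false.

Converse. This fails. Under p = F, t = F, r = F, q = F, the left side is false but the right side is true.

(⇒) fails and (⇐) fails.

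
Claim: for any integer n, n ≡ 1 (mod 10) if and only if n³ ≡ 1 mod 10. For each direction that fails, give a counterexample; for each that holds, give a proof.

Both directions hold; the statement is true.

(⇒) Suppose n ≡ 1 (mod 10). Write n = 10j + 1. Then (10j + 1)³ = 1000j³ + 300j² + 30j + 1 = 10(100j³ + 30j² + 3j) + 1, so n³ ≡ 1 (mod 10).

(⇐) For the converse, argue contrapositively. If n ≢ 1 (mod 10), then n is congruent to one of 0, 2, 3, 4, 5, 6, 7, 8, 9 modulo 10, and these give n³ ≡ 0, 8, 7, 4, 5, 6, 3, 2, 9 respectively — never 1.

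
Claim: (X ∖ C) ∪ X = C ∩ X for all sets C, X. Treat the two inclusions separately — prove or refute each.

The sets are not equal: only the reverse inclusion holds.

(⊇) Let x ∈ C ∩ X. Then x ∈ C ∩ X, from which x ∈ (X ∖ C) ∪ X.

(⊆) This inclusion fails. Take C = ∅, X = {1}; then 1 ∈ (X ∖ C) ∪ X but 1 ∉ C ∩ X.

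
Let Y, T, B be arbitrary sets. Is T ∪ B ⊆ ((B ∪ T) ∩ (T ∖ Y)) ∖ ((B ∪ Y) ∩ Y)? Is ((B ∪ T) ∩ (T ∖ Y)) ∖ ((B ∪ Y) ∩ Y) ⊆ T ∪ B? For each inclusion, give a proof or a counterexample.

The sets are not equal: only the reverse inclusion holds.

(⊇) Let x ∈ ((B ∪ T) ∩ (T ∖ Y)) ∖ ((B ∪ Y) ∩ Y). Then either x ∈ T and x ∉ Y, B; or x ∈ T ∩ B and x ∉ Y. In each case x ∈ T ∪ B, so ((B ∪ T) ∩ (T ∖ Y)) ∖ ((B ∪ Y) ∩ Y) ⊆ T ∪ B.

(⊆) This inclusion fails. Take Y = {1}, T = {1}, B = ∅; then 1 ∈ T ∪ B but 1 ∉ ((B ∪ T) ∩ (T ∖ Y)) ∖ ((B ∪ Y) ∩ Y).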